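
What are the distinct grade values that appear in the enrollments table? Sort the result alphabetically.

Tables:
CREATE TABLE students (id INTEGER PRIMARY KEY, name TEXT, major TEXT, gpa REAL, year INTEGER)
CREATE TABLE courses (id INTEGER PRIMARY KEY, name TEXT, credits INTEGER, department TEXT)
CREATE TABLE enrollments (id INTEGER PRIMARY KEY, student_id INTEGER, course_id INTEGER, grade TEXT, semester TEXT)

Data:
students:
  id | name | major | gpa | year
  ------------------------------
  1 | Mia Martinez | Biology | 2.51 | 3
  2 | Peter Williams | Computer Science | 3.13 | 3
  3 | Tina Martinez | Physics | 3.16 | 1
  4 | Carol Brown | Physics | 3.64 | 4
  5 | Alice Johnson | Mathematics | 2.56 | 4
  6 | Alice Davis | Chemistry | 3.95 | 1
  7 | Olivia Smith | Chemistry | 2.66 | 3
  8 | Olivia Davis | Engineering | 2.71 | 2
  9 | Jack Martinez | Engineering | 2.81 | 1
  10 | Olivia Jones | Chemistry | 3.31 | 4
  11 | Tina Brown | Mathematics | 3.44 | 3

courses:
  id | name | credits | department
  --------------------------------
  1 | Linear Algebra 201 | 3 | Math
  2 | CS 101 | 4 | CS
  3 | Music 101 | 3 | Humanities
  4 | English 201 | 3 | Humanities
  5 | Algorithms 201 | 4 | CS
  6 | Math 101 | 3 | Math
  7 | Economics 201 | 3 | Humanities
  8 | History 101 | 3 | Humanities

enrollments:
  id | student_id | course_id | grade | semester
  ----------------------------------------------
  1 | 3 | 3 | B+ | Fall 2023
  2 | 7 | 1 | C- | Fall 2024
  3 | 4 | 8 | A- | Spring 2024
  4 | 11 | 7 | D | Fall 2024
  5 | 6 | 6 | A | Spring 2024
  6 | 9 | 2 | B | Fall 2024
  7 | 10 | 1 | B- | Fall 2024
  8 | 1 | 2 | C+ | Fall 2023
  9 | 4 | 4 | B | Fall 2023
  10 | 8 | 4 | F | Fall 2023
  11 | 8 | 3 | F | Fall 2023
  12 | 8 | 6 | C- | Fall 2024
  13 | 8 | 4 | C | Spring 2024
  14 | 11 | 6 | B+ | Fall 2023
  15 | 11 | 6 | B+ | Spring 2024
SELECT DISTINCT grade FROM enrollments ORDER BY grade

Execution result:
grade
A
A-
B
B+
B-
C
C+
C-
D
F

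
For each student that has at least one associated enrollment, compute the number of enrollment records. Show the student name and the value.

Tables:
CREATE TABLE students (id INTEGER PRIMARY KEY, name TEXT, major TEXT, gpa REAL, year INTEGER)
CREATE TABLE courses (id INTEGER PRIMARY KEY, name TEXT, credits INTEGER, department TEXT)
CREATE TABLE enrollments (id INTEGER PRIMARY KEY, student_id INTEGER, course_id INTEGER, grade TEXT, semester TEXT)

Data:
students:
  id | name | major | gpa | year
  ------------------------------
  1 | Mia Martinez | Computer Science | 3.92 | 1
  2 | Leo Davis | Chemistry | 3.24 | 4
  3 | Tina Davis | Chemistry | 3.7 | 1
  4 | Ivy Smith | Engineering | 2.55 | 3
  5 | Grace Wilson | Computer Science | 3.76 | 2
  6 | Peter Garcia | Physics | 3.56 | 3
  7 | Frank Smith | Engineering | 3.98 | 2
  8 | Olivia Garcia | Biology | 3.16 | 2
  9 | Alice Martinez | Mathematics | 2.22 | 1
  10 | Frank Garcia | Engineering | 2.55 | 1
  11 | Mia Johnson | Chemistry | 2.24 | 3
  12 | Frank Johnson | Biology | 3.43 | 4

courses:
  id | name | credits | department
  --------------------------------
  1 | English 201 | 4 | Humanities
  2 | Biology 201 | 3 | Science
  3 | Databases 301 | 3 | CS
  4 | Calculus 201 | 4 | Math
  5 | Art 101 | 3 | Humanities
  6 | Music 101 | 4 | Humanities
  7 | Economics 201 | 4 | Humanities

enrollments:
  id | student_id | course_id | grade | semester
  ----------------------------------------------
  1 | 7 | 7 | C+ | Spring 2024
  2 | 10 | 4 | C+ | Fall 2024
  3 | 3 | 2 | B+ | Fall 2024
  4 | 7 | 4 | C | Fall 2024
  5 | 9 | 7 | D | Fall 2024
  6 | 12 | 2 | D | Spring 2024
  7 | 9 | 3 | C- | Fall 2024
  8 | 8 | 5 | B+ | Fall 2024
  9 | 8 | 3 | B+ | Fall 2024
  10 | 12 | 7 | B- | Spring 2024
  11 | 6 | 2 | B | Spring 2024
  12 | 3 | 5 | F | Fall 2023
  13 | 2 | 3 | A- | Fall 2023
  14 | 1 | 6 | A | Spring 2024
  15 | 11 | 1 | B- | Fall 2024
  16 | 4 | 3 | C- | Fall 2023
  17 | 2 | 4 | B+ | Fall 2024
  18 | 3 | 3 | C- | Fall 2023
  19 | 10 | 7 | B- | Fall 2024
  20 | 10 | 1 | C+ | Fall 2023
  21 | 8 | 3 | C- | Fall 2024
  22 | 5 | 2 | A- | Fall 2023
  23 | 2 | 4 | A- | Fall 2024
SELECT p.name, COUNT(*) AS n FROM enrollments c JOIN students p ON c.student_id = p.id GROUP BY p.id, p.name

Execution result:
name | n
Mia Martinez | 1
Leo Davis | 3
Tina Davis | 3
Ivy Smith | 1
Grace Wilson | 1
Peter Garcia | 1
Frank Smith | 2
Olivia Garcia | 3
Alice Martinez | 2
Frank Garcia | 3
Mia Johnson | 1
Frank Johnson | 2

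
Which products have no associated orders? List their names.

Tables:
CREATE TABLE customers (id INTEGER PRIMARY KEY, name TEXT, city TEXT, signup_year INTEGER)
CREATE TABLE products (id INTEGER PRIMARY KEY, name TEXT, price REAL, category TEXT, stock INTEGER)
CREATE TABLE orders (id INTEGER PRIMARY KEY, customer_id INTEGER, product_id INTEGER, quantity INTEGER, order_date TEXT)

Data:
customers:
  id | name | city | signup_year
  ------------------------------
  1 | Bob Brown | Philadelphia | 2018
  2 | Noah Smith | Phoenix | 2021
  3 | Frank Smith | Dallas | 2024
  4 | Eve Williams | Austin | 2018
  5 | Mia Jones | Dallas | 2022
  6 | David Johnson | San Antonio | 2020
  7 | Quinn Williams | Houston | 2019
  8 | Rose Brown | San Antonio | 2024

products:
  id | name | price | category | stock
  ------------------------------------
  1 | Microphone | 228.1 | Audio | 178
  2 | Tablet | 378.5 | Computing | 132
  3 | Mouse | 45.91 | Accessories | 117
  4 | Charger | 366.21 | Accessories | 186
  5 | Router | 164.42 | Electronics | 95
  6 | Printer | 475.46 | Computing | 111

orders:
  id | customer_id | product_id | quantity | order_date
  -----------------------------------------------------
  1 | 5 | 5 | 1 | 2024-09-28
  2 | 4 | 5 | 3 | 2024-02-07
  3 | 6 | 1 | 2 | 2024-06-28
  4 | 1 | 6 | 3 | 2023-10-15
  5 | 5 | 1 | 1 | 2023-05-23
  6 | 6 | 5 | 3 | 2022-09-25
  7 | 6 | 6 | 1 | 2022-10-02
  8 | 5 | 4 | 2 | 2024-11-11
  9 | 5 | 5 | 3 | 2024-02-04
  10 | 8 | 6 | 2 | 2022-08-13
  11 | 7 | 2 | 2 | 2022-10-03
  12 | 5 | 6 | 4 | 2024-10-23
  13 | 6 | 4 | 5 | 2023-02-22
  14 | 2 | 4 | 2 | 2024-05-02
SELECT p.name FROM products p LEFT JOIN orders c ON c.product_id = p.id WHERE c.id IS NULL

Execution result:
Mouse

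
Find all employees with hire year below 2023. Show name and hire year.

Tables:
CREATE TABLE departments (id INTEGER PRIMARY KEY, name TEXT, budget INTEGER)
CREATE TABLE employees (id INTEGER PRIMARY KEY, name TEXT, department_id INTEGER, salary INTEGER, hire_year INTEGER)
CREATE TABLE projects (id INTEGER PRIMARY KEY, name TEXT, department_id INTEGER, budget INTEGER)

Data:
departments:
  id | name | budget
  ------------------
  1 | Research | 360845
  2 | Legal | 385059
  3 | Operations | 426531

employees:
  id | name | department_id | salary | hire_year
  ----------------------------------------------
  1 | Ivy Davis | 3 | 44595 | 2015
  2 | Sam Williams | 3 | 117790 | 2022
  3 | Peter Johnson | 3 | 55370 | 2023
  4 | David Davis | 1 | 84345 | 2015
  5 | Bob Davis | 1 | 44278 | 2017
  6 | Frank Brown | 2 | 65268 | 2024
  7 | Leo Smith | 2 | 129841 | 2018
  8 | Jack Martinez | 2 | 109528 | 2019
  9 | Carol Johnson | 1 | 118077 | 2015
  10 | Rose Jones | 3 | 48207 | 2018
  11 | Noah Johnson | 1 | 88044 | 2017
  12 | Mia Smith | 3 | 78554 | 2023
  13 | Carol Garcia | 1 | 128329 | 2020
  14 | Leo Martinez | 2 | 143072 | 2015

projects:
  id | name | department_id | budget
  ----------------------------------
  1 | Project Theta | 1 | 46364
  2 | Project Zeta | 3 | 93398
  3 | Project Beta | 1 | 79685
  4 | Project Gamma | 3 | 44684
SELECT name, hire_year FROM employees WHERE hire_year < 2023

Execution result:
name | hire_year
Ivy Davis | 2015
Sam Williams | 2022
David Davis | 2015
Bob Davis | 2017
Leo Smith | 2018
Jack Martinez | 2019
Carol Johnson | 2015
Rose Jones | 2018
Noah Johnson | 2017
Carol Garcia | 2020
Leo Martinez | 2015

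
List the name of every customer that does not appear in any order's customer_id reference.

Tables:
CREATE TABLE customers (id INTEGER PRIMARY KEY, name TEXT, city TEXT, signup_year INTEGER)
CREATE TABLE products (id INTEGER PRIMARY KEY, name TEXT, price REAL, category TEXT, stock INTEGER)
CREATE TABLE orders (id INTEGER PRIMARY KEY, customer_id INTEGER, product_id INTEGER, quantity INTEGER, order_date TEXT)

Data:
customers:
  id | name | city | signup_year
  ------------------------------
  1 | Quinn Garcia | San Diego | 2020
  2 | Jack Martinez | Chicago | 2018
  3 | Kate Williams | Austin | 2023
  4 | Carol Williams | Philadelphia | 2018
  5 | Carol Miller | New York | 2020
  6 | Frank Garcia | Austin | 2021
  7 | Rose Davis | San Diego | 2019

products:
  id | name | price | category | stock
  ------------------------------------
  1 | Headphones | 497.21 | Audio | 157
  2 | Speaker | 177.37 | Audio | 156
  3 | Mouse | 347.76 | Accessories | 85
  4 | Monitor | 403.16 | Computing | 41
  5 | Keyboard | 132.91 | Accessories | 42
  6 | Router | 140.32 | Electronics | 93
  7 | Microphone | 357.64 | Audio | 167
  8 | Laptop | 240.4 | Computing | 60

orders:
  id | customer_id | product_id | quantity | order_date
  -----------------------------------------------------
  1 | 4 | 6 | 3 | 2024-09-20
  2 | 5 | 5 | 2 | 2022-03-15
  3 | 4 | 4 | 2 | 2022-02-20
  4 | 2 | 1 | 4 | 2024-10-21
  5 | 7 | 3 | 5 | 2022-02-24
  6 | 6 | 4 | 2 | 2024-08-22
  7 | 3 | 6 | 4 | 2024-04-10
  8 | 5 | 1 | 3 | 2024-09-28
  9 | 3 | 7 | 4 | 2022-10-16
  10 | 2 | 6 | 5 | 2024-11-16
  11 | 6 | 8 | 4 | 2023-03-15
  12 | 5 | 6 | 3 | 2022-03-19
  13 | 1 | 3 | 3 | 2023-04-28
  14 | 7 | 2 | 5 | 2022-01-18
SELECT p.name FROM customers p LEFT JOIN orders c ON c.customer_id = p.id WHERE c.id IS NULL

Execution result:
(no rows)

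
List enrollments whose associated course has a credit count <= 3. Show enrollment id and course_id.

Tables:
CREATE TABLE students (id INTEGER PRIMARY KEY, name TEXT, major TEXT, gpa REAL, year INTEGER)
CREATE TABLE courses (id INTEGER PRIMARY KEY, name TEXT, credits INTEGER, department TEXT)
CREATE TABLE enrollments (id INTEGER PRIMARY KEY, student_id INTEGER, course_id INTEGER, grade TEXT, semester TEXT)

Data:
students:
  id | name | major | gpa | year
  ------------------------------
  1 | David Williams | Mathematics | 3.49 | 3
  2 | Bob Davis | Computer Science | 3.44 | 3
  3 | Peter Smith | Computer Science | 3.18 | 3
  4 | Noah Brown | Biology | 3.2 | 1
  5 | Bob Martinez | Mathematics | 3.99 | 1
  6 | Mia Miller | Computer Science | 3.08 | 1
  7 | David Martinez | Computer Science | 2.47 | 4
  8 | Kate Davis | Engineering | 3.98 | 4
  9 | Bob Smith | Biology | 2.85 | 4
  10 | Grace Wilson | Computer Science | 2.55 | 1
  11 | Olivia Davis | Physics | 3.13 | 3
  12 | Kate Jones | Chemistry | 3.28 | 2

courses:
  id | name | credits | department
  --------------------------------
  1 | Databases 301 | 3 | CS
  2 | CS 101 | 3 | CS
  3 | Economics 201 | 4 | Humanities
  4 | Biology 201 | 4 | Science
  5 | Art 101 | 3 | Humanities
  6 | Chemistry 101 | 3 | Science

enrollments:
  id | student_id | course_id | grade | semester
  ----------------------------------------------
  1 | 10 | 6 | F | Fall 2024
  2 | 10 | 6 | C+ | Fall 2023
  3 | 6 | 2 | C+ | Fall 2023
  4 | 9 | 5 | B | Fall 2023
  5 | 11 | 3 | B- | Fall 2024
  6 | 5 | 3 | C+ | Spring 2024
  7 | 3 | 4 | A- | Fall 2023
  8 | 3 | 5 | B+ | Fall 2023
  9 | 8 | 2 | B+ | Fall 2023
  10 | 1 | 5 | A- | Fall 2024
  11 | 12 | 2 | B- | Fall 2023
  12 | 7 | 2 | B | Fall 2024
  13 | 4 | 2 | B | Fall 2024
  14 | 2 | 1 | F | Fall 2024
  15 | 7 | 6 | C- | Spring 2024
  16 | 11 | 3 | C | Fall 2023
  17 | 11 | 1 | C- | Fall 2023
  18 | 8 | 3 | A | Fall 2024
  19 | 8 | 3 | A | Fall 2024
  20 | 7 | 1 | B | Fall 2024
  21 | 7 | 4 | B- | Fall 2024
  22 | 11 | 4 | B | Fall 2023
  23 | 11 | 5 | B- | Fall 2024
SELECT id, course_id FROM enrollments WHERE course_id IN (SELECT id FROM courses WHERE credits <= 3)

Execution result:
id | course_id
1 | 6
2 | 6
3 | 2
4 | 5
8 | 5
9 | 2
10 | 5
11 | 2
12 | 2
13 | 2
14 | 1
15 | 6
17 | 1
20 | 1
23 | 5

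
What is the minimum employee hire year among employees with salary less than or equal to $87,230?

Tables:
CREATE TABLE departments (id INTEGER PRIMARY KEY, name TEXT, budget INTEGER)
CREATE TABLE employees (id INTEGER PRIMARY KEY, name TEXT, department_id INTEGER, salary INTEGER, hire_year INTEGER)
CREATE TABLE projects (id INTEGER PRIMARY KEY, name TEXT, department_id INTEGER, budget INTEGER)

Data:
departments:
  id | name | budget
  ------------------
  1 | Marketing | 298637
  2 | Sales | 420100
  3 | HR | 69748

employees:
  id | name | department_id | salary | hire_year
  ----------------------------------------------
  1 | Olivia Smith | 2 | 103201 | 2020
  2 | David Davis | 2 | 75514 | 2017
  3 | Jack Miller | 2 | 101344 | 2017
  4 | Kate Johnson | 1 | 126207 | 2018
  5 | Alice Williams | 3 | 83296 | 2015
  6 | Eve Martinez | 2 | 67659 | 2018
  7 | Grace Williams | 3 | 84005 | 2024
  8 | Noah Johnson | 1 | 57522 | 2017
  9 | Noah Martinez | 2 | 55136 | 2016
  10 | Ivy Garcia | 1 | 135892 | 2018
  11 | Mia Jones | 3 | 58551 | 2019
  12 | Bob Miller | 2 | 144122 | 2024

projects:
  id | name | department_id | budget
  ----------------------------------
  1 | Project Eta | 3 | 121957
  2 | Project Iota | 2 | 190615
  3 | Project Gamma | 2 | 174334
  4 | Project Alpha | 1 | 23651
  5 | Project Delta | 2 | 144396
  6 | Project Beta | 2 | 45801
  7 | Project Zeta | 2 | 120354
SELECT MIN(hire_year) FROM employees WHERE salary <= 87230

Execution result:
2015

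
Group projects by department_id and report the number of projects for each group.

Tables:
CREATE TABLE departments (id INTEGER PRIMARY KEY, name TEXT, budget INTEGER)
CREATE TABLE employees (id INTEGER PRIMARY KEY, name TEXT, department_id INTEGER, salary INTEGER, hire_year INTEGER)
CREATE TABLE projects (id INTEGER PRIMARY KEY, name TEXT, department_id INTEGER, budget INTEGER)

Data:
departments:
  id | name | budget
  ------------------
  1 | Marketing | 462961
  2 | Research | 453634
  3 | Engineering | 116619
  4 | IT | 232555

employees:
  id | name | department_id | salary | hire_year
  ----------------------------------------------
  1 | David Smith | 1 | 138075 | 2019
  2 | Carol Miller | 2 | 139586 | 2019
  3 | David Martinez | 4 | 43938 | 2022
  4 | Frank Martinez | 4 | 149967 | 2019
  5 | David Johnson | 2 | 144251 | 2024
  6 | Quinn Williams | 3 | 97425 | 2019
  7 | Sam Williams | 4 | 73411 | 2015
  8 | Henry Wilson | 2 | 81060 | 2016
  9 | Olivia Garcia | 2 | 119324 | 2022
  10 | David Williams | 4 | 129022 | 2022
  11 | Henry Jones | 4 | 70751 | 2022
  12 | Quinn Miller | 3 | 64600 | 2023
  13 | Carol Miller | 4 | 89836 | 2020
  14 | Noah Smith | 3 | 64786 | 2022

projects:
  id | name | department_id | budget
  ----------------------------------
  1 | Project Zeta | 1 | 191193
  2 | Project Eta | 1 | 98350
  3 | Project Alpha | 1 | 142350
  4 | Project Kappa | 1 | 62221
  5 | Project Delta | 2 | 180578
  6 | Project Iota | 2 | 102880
SELECT department_id, COUNT(*) AS n FROM projects GROUP BY department_id

Execution result:
department_id | n
1 | 4
2 | 2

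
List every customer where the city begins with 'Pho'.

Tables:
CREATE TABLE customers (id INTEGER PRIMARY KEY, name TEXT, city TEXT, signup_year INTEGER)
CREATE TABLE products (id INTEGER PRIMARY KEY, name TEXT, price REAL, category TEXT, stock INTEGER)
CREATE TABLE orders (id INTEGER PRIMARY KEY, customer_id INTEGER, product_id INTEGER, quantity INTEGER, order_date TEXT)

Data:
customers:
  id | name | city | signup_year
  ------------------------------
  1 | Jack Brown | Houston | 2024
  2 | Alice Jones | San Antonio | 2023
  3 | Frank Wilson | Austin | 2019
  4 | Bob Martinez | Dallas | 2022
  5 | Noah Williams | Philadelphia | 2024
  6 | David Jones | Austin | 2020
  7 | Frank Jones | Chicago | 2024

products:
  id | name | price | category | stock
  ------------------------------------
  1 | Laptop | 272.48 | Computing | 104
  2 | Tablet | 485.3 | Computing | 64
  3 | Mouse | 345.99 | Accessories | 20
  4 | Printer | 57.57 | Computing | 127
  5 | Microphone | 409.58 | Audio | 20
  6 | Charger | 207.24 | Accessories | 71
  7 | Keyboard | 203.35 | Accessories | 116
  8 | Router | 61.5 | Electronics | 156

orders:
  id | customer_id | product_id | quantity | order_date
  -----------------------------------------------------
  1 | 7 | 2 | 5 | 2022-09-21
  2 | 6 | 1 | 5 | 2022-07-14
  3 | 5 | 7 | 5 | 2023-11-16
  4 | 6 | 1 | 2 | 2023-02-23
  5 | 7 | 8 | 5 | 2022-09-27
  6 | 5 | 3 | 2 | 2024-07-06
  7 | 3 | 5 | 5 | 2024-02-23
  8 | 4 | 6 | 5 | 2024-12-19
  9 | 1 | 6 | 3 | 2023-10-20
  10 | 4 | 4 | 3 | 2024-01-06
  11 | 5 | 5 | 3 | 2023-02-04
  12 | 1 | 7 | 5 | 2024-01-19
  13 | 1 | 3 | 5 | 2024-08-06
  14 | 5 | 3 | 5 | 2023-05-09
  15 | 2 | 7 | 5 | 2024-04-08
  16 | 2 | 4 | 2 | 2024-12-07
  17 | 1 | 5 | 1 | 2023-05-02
SELECT name, city FROM customers WHERE city LIKE 'Pho%'

Execution result:
(no rows)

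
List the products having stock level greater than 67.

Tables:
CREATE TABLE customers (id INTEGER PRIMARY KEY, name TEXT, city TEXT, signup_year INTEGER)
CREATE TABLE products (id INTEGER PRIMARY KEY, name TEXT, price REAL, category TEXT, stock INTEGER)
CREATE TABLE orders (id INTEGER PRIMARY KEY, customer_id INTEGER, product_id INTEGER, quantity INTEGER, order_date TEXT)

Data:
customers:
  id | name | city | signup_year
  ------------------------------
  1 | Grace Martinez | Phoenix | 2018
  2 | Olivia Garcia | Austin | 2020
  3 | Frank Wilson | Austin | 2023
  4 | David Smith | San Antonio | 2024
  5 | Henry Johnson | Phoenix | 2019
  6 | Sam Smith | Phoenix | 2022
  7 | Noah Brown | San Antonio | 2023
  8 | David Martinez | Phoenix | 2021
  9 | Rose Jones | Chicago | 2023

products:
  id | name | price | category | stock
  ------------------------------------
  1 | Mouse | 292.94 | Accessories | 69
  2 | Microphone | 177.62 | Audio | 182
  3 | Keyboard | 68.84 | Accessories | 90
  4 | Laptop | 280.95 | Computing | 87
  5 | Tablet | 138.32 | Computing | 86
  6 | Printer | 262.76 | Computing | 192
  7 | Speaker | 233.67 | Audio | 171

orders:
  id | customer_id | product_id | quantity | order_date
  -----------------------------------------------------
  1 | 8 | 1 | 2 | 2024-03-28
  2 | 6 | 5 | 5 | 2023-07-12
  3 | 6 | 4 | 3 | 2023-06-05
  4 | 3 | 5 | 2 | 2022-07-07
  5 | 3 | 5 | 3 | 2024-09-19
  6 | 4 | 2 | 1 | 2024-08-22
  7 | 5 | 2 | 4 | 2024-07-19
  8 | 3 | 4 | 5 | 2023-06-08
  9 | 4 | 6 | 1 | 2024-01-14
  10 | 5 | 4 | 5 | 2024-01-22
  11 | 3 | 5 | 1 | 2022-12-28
SELECT name, stock FROM products WHERE stock > 67

Execution result:
name | stock
Mouse | 69
Microphone | 182
Keyboard | 90
Laptop | 87
Tablet | 86
Printer | 192
Speaker | 171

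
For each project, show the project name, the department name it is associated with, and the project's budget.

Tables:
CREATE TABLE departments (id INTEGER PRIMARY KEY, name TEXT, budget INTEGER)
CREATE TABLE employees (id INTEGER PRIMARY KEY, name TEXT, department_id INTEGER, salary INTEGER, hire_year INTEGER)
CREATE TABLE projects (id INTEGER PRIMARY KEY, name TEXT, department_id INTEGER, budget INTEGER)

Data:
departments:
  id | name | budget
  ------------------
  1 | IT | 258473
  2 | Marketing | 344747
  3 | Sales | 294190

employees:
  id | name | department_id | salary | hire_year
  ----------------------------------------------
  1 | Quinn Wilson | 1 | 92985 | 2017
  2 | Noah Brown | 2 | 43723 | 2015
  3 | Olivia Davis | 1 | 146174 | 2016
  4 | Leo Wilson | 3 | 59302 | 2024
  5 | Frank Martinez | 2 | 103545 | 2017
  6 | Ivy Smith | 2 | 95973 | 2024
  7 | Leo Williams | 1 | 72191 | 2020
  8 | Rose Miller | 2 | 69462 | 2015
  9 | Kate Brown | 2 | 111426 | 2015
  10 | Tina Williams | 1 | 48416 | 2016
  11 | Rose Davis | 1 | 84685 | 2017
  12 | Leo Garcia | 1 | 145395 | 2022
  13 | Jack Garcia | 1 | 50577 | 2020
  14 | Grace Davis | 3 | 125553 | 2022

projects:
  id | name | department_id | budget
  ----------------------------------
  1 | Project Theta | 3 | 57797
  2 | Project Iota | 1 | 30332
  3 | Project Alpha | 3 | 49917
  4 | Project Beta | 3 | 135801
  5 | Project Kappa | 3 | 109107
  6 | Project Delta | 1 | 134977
SELECT c.name, p.name AS department, c.budget FROM projects c JOIN departments p ON c.department_id = p.id

Execution result:
name | department | budget
Project Theta | Sales | 57797
Project Iota | IT | 30332
Project Alpha | Sales | 49917
Project Beta | Sales | 135801
Project Kappa | Sales | 109107
Project Delta | IT | 134977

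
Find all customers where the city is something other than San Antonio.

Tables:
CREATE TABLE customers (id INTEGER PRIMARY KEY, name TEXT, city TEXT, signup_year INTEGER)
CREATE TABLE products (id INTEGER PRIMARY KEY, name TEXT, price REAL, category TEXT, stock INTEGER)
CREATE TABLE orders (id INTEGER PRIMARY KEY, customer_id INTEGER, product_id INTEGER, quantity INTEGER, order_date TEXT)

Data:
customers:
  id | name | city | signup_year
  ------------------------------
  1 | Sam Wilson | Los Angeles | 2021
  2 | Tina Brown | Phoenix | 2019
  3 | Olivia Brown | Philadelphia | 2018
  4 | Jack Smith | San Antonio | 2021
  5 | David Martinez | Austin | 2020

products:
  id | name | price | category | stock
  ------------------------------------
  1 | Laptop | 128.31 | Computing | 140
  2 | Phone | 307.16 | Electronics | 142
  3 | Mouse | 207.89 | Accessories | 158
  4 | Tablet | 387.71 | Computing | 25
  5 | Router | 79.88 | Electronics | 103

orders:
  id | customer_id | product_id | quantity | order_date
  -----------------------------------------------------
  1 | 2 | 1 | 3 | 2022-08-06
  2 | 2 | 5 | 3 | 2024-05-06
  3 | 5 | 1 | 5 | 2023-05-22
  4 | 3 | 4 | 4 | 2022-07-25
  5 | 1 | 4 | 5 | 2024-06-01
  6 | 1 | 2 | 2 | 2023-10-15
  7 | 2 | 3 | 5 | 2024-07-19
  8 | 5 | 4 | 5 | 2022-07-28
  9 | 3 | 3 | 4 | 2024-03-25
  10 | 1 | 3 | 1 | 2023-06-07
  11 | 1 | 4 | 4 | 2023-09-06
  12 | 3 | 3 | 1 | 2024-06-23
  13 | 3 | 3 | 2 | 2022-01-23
SELECT name, city FROM customers WHERE city <> 'San Antonio'

Execution result:
name | city
Sam Wilson | Los Angeles
Tina Brown | Phoenix
Olivia Brown | Philadelphia
David Martinez | Austin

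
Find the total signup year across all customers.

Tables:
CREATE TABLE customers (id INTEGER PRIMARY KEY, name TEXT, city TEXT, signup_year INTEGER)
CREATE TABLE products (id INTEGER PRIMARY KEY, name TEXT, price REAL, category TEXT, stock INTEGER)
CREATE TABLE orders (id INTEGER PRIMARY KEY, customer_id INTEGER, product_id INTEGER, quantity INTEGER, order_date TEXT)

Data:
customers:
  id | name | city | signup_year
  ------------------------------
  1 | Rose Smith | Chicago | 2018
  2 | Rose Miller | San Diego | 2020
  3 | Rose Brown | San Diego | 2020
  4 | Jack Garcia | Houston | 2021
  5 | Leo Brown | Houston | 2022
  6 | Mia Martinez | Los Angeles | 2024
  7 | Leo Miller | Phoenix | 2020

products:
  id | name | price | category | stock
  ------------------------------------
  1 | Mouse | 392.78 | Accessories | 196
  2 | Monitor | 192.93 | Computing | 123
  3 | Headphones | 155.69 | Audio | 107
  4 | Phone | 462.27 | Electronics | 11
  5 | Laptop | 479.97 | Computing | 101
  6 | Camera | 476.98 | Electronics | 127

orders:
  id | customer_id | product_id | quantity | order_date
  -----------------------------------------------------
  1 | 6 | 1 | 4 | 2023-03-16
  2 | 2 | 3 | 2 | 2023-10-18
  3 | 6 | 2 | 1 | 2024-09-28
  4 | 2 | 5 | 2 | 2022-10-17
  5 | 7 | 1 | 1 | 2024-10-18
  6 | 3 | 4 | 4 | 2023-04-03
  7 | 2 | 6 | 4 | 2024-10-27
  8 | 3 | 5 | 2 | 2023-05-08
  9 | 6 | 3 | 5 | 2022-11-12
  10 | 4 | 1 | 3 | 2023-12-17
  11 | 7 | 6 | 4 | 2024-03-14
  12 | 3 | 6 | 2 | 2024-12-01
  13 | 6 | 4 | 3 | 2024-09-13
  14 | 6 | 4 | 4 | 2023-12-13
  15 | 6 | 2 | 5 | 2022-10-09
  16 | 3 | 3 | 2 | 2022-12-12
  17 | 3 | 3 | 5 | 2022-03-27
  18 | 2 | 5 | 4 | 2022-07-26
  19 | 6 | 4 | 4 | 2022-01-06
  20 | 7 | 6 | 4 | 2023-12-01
SELECT SUM(signup_year) FROM customers

Execution result:
14145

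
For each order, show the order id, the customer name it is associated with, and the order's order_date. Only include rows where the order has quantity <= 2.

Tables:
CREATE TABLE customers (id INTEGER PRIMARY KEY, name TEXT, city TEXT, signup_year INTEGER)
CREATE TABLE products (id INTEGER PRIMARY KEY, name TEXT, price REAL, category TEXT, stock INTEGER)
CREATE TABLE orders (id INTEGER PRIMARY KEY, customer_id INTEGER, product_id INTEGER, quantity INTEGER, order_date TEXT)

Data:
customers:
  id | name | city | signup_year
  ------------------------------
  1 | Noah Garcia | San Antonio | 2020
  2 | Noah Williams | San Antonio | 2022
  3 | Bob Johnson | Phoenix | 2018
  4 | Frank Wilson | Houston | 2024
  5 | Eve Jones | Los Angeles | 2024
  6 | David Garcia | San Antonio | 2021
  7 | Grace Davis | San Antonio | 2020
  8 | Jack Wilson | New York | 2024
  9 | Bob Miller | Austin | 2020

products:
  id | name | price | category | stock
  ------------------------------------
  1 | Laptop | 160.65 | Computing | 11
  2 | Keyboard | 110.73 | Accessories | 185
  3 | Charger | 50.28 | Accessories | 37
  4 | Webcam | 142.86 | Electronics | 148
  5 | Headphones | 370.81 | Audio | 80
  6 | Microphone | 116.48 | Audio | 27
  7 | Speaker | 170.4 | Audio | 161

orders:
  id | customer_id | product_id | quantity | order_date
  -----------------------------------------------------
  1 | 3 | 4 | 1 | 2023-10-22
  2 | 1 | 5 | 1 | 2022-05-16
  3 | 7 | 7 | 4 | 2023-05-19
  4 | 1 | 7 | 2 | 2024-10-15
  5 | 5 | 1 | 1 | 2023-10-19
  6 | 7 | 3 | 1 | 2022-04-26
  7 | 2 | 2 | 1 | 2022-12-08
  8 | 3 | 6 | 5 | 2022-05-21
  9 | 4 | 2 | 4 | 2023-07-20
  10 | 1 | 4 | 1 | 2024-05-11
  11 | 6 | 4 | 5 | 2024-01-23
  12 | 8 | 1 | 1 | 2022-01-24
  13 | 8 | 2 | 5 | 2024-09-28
SELECT c.id, p.name AS customer, c.order_date FROM orders c JOIN customers p ON c.customer_id = p.id WHERE c.quantity <= 2

Execution result:
id | customer | order_date
1 | Bob Johnson | 2023-10-22
2 | Noah Garcia | 2022-05-16
4 | Noah Garcia | 2024-10-15
5 | Eve Jones | 2023-10-19
6 | Grace Davis | 2022-04-26
7 | Noah Williams | 2022-12-08
10 | Noah Garcia | 2024-05-11
12 | Jack Wilson | 2022-01-24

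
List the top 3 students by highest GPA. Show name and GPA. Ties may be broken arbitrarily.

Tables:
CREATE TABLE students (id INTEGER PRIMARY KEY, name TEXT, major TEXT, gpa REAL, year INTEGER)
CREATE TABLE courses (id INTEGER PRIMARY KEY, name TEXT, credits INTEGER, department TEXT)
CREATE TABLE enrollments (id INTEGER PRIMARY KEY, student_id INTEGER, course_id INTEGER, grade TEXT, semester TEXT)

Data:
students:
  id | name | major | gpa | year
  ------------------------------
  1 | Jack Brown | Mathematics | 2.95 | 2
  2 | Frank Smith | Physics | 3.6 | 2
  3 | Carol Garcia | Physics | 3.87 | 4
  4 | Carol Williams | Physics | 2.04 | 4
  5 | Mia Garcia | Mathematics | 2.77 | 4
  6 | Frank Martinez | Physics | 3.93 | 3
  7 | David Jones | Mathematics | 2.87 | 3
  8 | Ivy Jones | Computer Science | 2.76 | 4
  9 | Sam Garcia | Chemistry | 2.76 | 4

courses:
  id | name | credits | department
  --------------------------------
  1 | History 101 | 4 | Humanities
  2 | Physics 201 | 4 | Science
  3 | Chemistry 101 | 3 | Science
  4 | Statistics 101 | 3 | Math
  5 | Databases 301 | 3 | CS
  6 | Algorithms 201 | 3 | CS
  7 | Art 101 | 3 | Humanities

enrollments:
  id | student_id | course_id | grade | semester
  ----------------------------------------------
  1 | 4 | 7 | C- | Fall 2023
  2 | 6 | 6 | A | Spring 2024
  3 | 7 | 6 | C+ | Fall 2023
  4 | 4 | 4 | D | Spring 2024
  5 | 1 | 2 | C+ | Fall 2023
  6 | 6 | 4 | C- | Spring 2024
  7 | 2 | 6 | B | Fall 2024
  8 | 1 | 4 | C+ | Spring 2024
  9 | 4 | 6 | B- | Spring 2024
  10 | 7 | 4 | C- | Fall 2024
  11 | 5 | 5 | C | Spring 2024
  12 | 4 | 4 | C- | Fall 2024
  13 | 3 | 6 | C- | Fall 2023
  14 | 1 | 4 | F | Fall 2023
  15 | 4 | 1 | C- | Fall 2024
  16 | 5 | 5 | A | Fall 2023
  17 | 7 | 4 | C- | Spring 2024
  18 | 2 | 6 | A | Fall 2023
SELECT name, gpa FROM students ORDER BY gpa DESC LIMIT 3

Execution result:
name | gpa
Frank Martinez | 3.93
Carol Garcia | 3.87
Frank Smith | 3.60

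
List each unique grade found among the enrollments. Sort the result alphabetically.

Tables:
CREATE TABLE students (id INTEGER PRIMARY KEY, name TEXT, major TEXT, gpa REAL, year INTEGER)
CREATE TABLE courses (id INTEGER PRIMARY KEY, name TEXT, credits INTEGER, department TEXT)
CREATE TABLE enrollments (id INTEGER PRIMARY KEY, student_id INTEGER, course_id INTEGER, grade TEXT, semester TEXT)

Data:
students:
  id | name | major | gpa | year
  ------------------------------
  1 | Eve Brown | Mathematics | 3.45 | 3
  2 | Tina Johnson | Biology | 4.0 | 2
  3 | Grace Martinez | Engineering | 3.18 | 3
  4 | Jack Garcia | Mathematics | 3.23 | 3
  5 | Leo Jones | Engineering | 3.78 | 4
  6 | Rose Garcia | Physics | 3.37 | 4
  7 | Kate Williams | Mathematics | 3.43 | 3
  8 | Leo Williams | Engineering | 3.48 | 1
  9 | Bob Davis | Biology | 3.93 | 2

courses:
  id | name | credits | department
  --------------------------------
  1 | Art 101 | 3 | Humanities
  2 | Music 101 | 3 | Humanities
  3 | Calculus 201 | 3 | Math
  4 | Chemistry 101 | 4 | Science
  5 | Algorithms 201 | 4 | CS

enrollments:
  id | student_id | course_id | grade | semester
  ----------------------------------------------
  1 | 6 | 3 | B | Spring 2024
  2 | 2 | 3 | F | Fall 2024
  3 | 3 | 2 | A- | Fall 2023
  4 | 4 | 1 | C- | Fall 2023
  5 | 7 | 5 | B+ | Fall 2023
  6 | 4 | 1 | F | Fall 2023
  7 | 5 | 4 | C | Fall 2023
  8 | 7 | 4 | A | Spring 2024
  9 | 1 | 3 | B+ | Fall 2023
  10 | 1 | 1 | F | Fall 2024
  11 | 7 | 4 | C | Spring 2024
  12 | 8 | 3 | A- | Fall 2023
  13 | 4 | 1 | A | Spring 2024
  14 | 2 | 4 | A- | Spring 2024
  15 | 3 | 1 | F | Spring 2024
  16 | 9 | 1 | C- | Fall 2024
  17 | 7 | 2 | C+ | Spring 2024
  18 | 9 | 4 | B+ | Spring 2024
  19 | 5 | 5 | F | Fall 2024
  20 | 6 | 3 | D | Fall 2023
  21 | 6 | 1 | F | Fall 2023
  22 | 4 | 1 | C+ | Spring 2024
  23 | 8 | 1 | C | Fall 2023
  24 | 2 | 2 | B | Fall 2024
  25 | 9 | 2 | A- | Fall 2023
SELECT DISTINCT grade FROM enrollments ORDER BY grade

Execution result:
grade
A
A-
B
B+
C
C+
C-
D
F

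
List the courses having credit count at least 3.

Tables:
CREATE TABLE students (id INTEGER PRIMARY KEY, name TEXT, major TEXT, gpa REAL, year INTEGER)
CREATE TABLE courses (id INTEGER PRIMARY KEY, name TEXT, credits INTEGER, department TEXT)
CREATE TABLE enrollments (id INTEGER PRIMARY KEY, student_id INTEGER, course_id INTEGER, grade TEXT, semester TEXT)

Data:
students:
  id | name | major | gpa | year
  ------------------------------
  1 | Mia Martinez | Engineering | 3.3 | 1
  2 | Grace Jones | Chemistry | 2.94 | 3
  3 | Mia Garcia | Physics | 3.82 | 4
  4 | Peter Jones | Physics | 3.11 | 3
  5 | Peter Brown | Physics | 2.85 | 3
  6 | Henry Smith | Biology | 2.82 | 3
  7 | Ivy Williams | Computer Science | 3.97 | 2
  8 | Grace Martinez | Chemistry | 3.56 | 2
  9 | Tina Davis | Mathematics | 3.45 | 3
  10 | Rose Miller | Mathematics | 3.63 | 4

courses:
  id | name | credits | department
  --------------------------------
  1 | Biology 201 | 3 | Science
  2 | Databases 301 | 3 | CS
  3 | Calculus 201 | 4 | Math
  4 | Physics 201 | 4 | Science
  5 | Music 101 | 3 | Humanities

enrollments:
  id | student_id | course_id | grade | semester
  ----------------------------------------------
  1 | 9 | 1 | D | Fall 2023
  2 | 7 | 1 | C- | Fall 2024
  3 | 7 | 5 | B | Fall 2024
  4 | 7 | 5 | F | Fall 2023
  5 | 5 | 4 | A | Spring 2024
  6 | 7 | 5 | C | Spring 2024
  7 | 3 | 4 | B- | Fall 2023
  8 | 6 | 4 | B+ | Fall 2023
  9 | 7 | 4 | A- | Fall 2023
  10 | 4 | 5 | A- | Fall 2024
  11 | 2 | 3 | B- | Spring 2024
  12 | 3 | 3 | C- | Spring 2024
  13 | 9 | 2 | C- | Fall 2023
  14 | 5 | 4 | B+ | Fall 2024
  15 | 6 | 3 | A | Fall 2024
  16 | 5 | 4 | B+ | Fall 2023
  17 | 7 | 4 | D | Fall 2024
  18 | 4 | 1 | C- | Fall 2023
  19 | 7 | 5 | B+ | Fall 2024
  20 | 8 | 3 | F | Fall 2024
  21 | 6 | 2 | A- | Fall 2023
SELECT name, credits FROM courses WHERE credits >= 3

Execution result:
name | credits
Biology 201 | 3
Databases 301 | 3
Calculus 201 | 4
Physics 201 | 4
Music 101 | 3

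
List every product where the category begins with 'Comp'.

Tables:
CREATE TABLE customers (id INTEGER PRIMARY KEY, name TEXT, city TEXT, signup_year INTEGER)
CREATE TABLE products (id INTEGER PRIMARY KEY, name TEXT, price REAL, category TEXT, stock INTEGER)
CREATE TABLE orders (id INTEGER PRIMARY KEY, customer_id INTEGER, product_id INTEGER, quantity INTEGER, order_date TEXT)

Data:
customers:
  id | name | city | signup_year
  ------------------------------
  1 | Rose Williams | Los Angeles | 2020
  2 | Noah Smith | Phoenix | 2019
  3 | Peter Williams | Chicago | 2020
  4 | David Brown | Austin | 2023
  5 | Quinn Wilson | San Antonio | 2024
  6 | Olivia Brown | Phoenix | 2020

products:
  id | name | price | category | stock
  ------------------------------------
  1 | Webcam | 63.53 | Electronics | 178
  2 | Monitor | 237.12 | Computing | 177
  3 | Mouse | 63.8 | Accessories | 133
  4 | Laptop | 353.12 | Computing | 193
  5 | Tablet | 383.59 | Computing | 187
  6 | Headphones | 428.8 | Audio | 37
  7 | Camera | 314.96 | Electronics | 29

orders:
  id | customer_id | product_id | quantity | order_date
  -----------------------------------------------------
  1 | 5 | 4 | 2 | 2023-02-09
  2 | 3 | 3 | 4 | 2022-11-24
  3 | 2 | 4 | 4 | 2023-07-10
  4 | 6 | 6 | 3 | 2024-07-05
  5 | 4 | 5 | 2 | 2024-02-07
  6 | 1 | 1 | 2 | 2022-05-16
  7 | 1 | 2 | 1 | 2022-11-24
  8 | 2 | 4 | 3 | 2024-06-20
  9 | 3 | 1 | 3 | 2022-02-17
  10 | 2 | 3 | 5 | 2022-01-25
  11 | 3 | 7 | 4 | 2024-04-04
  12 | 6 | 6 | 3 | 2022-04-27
SELECT name, category FROM products WHERE category LIKE 'Comp%'

Execution result:
name | category
Monitor | Computing
Laptop | Computing
Tablet | Computing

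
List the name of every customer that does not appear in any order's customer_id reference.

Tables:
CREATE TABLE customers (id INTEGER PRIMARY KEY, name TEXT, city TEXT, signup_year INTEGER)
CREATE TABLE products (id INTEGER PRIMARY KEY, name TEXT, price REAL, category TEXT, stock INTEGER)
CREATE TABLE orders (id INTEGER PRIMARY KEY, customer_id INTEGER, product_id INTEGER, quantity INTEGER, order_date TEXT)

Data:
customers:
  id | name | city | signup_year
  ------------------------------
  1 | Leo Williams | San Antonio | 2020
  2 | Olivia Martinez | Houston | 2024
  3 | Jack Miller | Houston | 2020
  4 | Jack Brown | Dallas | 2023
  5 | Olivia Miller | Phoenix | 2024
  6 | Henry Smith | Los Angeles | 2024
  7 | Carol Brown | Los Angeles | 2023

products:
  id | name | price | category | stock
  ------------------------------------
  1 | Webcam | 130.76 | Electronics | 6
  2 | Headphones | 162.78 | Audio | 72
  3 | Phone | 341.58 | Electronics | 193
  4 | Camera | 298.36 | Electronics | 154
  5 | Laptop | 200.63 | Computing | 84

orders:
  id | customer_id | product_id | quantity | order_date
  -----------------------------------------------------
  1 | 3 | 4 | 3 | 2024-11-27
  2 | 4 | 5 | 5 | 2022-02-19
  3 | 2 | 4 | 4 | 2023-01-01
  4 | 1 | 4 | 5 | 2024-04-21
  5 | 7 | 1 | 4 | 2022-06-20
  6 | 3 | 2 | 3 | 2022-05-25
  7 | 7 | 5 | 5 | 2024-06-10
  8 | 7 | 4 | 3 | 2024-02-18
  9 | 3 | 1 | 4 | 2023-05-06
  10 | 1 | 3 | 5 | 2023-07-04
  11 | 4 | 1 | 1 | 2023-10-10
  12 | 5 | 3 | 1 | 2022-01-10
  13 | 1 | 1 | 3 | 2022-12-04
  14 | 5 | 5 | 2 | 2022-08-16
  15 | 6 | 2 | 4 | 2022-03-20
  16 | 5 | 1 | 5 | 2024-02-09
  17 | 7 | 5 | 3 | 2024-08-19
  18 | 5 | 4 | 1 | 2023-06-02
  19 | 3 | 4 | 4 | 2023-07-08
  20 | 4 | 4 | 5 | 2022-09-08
SELECT p.name FROM customers p LEFT JOIN orders c ON c.customer_id = p.id WHERE c.id IS NULL

Execution result:
(no rows)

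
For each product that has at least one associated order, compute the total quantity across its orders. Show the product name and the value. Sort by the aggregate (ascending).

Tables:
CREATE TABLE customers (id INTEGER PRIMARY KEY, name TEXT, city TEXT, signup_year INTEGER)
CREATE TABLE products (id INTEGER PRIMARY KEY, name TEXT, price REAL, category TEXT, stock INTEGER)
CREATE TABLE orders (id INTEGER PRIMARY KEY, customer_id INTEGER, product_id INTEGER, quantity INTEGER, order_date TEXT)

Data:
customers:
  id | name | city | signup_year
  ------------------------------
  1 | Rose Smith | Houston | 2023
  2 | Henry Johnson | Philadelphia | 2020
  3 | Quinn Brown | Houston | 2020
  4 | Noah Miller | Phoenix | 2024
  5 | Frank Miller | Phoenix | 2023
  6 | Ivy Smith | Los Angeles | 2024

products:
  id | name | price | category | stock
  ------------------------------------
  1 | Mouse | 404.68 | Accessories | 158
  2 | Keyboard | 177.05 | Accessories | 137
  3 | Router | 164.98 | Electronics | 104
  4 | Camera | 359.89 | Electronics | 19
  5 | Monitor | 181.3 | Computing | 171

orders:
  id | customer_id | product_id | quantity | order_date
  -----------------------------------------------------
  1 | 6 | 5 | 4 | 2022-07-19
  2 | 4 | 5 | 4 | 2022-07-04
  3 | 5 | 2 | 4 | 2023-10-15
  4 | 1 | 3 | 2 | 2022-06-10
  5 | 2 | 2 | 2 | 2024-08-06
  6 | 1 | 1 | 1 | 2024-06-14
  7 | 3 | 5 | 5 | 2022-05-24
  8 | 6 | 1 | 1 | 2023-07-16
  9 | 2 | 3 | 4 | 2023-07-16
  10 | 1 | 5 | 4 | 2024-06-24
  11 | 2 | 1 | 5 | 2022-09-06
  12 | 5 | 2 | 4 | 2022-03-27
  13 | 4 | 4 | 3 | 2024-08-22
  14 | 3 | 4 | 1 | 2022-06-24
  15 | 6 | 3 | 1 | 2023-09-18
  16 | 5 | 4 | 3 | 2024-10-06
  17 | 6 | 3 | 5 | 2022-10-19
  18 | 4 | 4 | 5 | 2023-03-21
SELECT p.name, SUM(c.quantity) AS sum_quantity FROM orders c JOIN products p ON c.product_id = p.id GROUP BY p.id, p.name ORDER BY sum_quantity ASC

Execution result:
name | sum_quantity
Mouse | 7
Keyboard | 10
Router | 12
Camera | 12
Monitor | 17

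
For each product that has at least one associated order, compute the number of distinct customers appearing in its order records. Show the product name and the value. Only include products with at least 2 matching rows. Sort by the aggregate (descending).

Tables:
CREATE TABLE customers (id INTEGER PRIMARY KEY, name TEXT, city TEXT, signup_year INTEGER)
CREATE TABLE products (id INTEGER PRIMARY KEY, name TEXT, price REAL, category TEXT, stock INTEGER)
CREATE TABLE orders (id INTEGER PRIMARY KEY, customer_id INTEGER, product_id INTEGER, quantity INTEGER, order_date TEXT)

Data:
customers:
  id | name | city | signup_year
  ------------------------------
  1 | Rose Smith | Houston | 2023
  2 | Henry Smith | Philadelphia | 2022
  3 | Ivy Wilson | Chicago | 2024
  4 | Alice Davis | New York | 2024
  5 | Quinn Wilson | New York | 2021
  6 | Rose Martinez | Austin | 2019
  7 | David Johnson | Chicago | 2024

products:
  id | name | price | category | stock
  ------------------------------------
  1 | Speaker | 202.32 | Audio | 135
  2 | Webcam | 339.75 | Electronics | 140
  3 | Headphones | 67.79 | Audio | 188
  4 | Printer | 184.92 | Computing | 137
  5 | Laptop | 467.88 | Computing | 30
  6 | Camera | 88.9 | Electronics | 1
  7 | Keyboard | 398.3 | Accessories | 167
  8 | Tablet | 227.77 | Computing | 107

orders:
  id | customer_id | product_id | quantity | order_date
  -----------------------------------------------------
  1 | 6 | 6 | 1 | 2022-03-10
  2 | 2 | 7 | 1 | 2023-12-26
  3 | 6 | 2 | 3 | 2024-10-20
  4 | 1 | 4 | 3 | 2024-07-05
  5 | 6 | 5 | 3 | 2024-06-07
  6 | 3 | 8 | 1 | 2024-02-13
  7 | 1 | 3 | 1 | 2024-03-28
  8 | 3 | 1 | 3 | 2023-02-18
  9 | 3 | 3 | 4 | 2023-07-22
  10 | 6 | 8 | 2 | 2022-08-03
SELECT p.name, COUNT(DISTINCT c.customer_id) AS distinct_customer_count FROM orders c JOIN products p ON c.product_id = p.id GROUP BY p.id, p.name HAVING COUNT(*) >= 2 ORDER BY distinct_customer_count DESC

Execution result:
name | distinct_customer_count
Headphones | 2
Tablet | 2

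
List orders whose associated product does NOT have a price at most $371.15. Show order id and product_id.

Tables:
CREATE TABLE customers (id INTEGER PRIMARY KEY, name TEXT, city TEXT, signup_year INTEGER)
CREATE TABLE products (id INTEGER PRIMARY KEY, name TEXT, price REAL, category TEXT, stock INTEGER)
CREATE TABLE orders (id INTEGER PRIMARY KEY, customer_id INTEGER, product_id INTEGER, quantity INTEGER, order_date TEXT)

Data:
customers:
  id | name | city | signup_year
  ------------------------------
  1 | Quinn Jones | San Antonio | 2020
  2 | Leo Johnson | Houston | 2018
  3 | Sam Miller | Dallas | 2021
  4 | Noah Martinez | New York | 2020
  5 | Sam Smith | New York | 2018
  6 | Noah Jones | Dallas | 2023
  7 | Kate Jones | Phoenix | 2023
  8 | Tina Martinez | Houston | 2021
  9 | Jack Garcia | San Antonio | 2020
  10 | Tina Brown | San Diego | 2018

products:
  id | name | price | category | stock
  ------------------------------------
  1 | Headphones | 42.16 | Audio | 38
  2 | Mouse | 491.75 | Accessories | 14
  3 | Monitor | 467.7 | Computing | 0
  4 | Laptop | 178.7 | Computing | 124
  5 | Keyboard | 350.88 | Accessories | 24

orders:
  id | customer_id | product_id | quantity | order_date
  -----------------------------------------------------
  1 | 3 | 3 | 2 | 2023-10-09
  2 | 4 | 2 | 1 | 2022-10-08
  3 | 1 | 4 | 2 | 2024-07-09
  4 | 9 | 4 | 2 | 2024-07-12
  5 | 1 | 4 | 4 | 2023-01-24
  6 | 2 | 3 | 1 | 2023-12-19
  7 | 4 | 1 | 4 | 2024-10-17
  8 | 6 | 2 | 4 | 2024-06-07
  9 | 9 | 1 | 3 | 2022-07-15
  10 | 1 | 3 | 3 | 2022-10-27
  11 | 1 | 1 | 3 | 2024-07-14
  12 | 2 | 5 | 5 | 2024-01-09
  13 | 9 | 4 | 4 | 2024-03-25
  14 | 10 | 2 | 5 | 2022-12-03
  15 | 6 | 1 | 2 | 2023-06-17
SELECT id, product_id FROM orders WHERE product_id NOT IN (SELECT id FROM products WHERE price <= 371.15)

Execution result:
id | product_id
1 | 3
2 | 2
6 | 3
8 | 2
10 | 3
14 | 2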